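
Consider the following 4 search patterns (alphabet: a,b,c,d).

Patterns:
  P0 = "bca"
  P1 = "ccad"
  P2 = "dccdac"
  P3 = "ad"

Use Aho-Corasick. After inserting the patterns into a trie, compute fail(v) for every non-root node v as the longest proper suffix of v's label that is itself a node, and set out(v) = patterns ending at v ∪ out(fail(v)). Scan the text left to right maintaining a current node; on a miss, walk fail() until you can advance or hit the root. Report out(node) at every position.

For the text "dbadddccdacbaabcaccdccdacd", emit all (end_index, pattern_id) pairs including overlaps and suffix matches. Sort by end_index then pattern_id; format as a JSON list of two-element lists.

Build automaton:
Trie nodes:
  0='ε' goto a→14 b→1 c→4 d→8
  1='b' goto c→2
  2='bc' goto a→3
  3='bca' goto ·  [P0 ends]
  4='c' goto c→5
  5='cc' goto a→6
  6='cca' goto d→7
  7='ccad' goto ·  [P1 ends]
  8='d' goto c→9
  9='dc' goto c→10
  10='dcc' goto d→11
  11='dccd' goto a→12
  12='dccda' goto c→13
  13='dccdac' goto ·  [P2 ends]
  14='a' goto d→15
  15='ad' goto ·  [P3 ends]

BFS fail/out derivation:
  n1('b'): parent n0 fail=0; on 'b' 0 → fail=0;  out ∅∪∅=∅
  n4('c'): parent n0 fail=0; on 'c' 0 → fail=0;  out ∅∪∅=∅
  n8('d'): parent n0 fail=0; on 'd' 0 → fail=0;  out ∅∪∅=∅
  n14('a'): parent n0 fail=0; on 'a' 0 → fail=0;  out ∅∪∅=∅
  n2('bc'): parent n1 fail=0; on 'c' 0 → fail=4;  out ∅∪∅=∅
  n5('cc'): parent n4 fail=0; on 'c' 0 → fail=4;  out ∅∪∅=∅
  n9('dc'): parent n8 fail=0; on 'c' 0 → fail=4;  out ∅∪∅=∅
  n15('ad'): parent n14 fail=0; on 'd' 0 → fail=8;  out {3}∪∅={3}
  n3('bca'): parent n2 fail=4; on 'a' 4→0 → fail=14;  out {0}∪∅={0}
  n6('cca'): parent n5 fail=4; on 'a' 4→0 → fail=14;  out ∅∪∅=∅
  n10('dcc'): parent n9 fail=4; on 'c' 4 → fail=5;  out ∅∪∅=∅
  n7('ccad'): parent n6 fail=14; on 'd' 14 → fail=15;  out {1}∪{3}={1,3}
  n11('dccd'): parent n10 fail=5; on 'd' 5→4→0 → fail=8;  out ∅∪∅=∅
  n12('dccda'): parent n11 fail=8; on 'a' 8→0 → fail=14;  out ∅∪∅=∅
  n13('dccdac'): parent n12 fail=14; on 'c' 14→0 → fail=4;  out {2}∪∅={2}

Run:
[0] read 'd'  n0⇒n8
[1] read 'b'  n8⇒n1 ·f
[2] read 'a'  n1⇒n14 ·f
[3] read 'd'  n14⇒n15  → match P3@[2:3]
[4] read 'd'  n15⇒n8 ·f
[5] read 'd'  n8⇒n8 ·f
[6] read 'c'  n8⇒n9
[7] read 'c'  n9⇒n10
[8] read 'd'  n10⇒n11
[9] read 'a'  n11⇒n12
[10] read 'c'  n12⇒n13  → match P2@[5:10]
[11] read 'b'  n13⇒n1 ·f
[12] read 'a'  n1⇒n14 ·f
[13] read 'a'  n14⇒n14 ·f
[14] read 'b'  n14⇒n1 ·f
[15] read 'c'  n1⇒n2
[16] read 'a'  n2⇒n3  → match P0@[14:16]
[17] read 'c'  n3⇒n4 ·f
[18] read 'c'  n4⇒n5
[19] read 'd'  n5⇒n8 ·f
[20] read 'c'  n8⇒n9
[21] read 'c'  n9⇒n10
[22] read 'd'  n10⇒n11
[23] read 'a'  n11⇒n12
[24] read 'c'  n12⇒n13  → match P2@[19:24]
[25] read 'd'  n13⇒n8 ·f

Result: [[3,3],[10,2],[16,0],[24,2]]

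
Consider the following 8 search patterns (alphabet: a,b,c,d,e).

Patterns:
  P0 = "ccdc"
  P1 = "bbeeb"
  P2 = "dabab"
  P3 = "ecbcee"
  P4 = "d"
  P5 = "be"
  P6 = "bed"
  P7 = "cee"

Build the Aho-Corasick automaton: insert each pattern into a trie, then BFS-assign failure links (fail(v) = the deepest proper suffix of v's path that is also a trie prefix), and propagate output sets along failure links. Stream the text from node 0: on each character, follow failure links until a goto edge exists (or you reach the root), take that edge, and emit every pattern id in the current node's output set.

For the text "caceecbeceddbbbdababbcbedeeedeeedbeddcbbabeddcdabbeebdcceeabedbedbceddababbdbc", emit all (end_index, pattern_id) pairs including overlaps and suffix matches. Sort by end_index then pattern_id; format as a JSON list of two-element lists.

Build:
Trie nodes:
  0='ε' goto b→5 c→1 d→10 e→15
  1='c' goto c→2 e→23
  2='cc' goto d→3
  3='ccd' goto c→4
  4='ccdc' goto ·  ←P0
  5='b' goto b→6 e→21
  6='bb' goto e→7
  7='bbe' goto e→8
  8='bbee' goto b→9
  9='bbeeb' goto ·  ←P1
  10='d' goto a→11  ←P4
  11='da' goto b→12
  12='dab' goto a→13
  13='daba' goto b→14
  14='dabab' goto ·  ←P2
  15='e' goto c→16
  16='ec' goto b→17
  17='ecb' goto c→18
  18='ecbc' goto e→19
  19='ecbce' goto e→20
  20='ecbcee' goto ·  ←P3
  21='be' goto d→22  ←P5
  22='bed' goto ·  ←P6
  23='ce' goto e→24
  24='cee' goto ·  ←P7

BFS fail/out derivation:
  n1('c'): parent n0 fail=0; on 'c' 0 → fail=0;  out ∅∪∅=∅
  n5('b'): parent n0 fail=0; on 'b' 0 → fail=0;  out ∅∪∅=∅
  n10('d'): parent n0 fail=0; on 'd' 0 → fail=0;  out {4}∪∅={4}
  n15('e'): parent n0 fail=0; on 'e' 0 → fail=0;  out ∅∪∅=∅
  n2('cc'): parent n1 fail=0; on 'c' 0 → fail=1;  out ∅∪∅=∅
  n6('bb'): parent n5 fail=0; on 'b' 0 → fail=5;  out ∅∪∅=∅
  n11('da'): parent n10 fail=0; on 'a' 0 → fail=0;  out ∅∪∅=∅
  n16('ec'): parent n15 fail=0; on 'c' 0 → fail=1;  out ∅∪∅=∅
  n21('be'): parent n5 fail=0; on 'e' 0 → fail=15;  out {5}∪∅={5}
  n23('ce'): parent n1 fail=0; on 'e' 0 → fail=15;  out ∅∪∅=∅
  n3('ccd'): parent n2 fail=1; on 'd' 1→0 → fail=10;  out ∅∪{4}={4}
  n7('bbe'): parent n6 fail=5; on 'e' 5 → fail=21;  out ∅∪{5}={5}
  n12('dab'): parent n11 fail=0; on 'b' 0 → fail=5;  out ∅∪∅=∅
  n17('ecb'): parent n16 fail=1; on 'b' 1→0 → fail=5;  out ∅∪∅=∅
  n22('bed'): parent n21 fail=15; on 'd' 15→0 → fail=10;  out {6}∪{4}={4,6}
  n24('cee'): parent n23 fail=15; on 'e' 15→0 → fail=15;  out {7}∪∅={7}
  n4('ccdc'): parent n3 fail=10; on 'c' 10→0 → fail=1;  out {0}∪∅={0}
  n8('bbee'): parent n7 fail=21; on 'e' 21→15→0 → fail=15;  out ∅∪∅=∅
  n13('daba'): parent n12 fail=5; on 'a' 5→0 → fail=0;  out ∅∪∅=∅
  n18('ecbc'): parent n17 fail=5; on 'c' 5→0 → fail=1;  out ∅∪∅=∅
  n9('bbeeb'): parent n8 fail=15; on 'b' 15→0 → fail=5;  out {1}∪∅={1}
  n14('dabab'): parent n13 fail=0; on 'b' 0 → fail=5;  out {2}∪∅={2}
  n19('ecbce'): parent n18 fail=1; on 'e' 1 → fail=23;  out ∅∪∅=∅
  n20('ecbcee'): parent n19 fail=23; on 'e' 23 → fail=24;  out {3}∪{7}={3,7}

Text stream:
[0] read 'c'  n0⇒n1
[1] read 'a'  n1⇒n0 (fail-walked)
[2] read 'c'  n0⇒n1
[3] read 'e'  n1⇒n23
[4] read 'e'  n23⇒n24  ** P7@[2:4]
[5] read 'c'  n24⇒n16 (fail-walked)
[6] read 'b'  n16⇒n17
[7] read 'e'  n17⇒n21 (fail-walked)  ** P5@[6:7]
[8] read 'c'  n21⇒n16 (fail-walked)
[9] read 'e'  n16⇒n23 (fail-walked)
[10] read 'd'  n23⇒n10 (fail-walked)  ** P4@[10:10]
[11] read 'd'  n10⇒n10 (fail-walked)  ** P4@[11:11]
[12] read 'b'  n10⇒n5 (fail-walked)
[13] read 'b'  n5⇒n6
[14] read 'b'  n6⇒n6 (fail-walked)
[15] read 'd'  n6⇒n10 (fail-walked)  ** P4@[15:15]
[16] read 'a'  n10⇒n11
[17] read 'b'  n11⇒n12
[18] read 'a'  n12⇒n13
[19] read 'b'  n13⇒n14  ** P2@[15:19]
[20] read 'b'  n14⇒n6 (fail-walked)
[21] read 'c'  n6⇒n1 (fail-walked)
[22] read 'b'  n1⇒n5 (fail-walked)
[23] read 'e'  n5⇒n21  ** P5@[22:23]
[24] read 'd'  n21⇒n22  ** P4@[24:24],P6@[22:24]
[25] read 'e'  n22⇒n15 (fail-walked)
[26] read 'e'  n15⇒n15 (fail-walked)
[27] read 'e'  n15⇒n15 (fail-walked)
[28] read 'd'  n15⇒n10 (fail-walked)  ** P4@[28:28]
[29] read 'e'  n10⇒n15 (fail-walked)
[30] read 'e'  n15⇒n15 (fail-walked)
[31] read 'e'  n15⇒n15 (fail-walked)
[32] read 'd'  n15⇒n10 (fail-walked)  ** P4@[32:32]
[33] read 'b'  n10⇒n5 (fail-walked)
[34] read 'e'  n5⇒n21  ** P5@[33:34]
[35] read 'd'  n21⇒n22  ** P4@[35:35],P6@[33:35]
[36] read 'd'  n22⇒n10 (fail-walked)  ** P4@[36:36]
[37] read 'c'  n10⇒n1 (fail-walked)
[38] read 'b'  n1⇒n5 (fail-walked)
[39] read 'b'  n5⇒n6
[40] read 'a'  n6⇒n0 (fail-walked)
[41] read 'b'  n0⇒n5
[42] read 'e'  n5⇒n21  ** P5@[41:42]
[43] read 'd'  n21⇒n22  ** P4@[43:43],P6@[41:43]
[44] read 'd'  n22⇒n10 (fail-walked)  ** P4@[44:44]
[45] read 'c'  n10⇒n1 (fail-walked)
[46] read 'd'  n1⇒n10 (fail-walked)  ** P4@[46:46]
[47] read 'a'  n10⇒n11
[48] read 'b'  n11⇒n12
[49] read 'b'  n12⇒n6 (fail-walked)
[50] read 'e'  n6⇒n7  ** P5@[49:50]
[51] read 'e'  n7⇒n8
[52] read 'b'  n8⇒n9  ** P1@[48:52]
[53] read 'd'  n9⇒n10 (fail-walked)  ** P4@[53:53]
[54] read 'c'  n10⇒n1 (fail-walked)
[55] read 'c'  n1⇒n2
[56] read 'e'  n2⇒n23 (fail-walked)
[57] read 'e'  n23⇒n24  ** P7@[55:57]
[58] read 'a'  n24⇒n0 (fail-walked)
[59] read 'b'  n0⇒n5
[60] read 'e'  n5⇒n21  ** P5@[59:60]
[61] read 'd'  n21⇒n22  ** P4@[61:61],P6@[59:61]
[62] read 'b'  n22⇒n5 (fail-walked)
[63] read 'e'  n5⇒n21  ** P5@[62:63]
[64] read 'd'  n21⇒n22  ** P4@[64:64],P6@[62:64]
[65] read 'b'  n22⇒n5 (fail-walked)
[66] read 'c'  n5⇒n1 (fail-walked)
[67] read 'e'  n1⇒n23
[68] read 'd'  n23⇒n10 (fail-walked)  ** P4@[68:68]
[69] read 'd'  n10⇒n10 (fail-walked)  ** P4@[69:69]
[70] read 'a'  n10⇒n11
[71] read 'b'  n11⇒n12
[72] read 'a'  n12⇒n13
[73] read 'b'  n13⇒n14  ** P2@[69:73]
[74] read 'b'  n14⇒n6 (fail-walked)
[75] read 'd'  n6⇒n10 (fail-walked)  ** P4@[75:75]
[76] read 'b'  n10⇒n5 (fail-walked)
[77] read 'c'  n5⇒n1 (fail-walked)

All matches (sorted): [[4,7],[7,5],[10,4],[11,4],[15,4],[19,2],[23,5],[24,4],[24,6],[28,4],[32,4],[34,5],[35,4],[35,6],[36,4],[42,5],[43,4],[43,6],[44,4],[46,4],[50,5],[52,1],[53,4],[57,7],[60,5],[61,4],[61,6],[63,5],[64,4],[64,6],[68,4],[69,4],[73,2],[75,4]]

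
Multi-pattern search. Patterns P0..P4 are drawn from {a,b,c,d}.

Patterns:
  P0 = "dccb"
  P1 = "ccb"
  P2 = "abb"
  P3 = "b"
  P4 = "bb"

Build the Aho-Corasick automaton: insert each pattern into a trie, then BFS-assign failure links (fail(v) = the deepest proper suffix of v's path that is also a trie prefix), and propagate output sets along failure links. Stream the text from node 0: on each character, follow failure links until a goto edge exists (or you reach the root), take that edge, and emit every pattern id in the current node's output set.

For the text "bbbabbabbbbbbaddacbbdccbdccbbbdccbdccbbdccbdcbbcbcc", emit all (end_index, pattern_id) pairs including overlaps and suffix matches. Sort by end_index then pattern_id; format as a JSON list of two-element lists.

Build:
Trie nodes:
  0='ε' goto a→8 b→11 c→5 d→1
  1='d' goto c→2
  2='dc' goto c→3
  3='dcc' goto b→4
  4='dccb' goto ·  ←P0
  5='c' goto c→6
  6='cc' goto b→7
  7='ccb' goto ·  ←P1
  8='a' goto b→9
  9='ab' goto b→10
  10='abb' goto ·  ←P2
  11='b' goto b→12  ←P3
  12='bb' goto ·  ←P4

BFS fail/out derivation:
  fail(1) 'd': from fail(0)=0 chase 'd': 0 ⇒ 0;  out=∅∪out(0)=∅
  fail(5) 'c': from fail(0)=0 chase 'c': 0 ⇒ 0;  out=∅∪out(0)=∅
  fail(8) 'a': from fail(0)=0 chase 'a': 0 ⇒ 0;  out=∅∪out(0)=∅
  fail(11) 'b': from fail(0)=0 chase 'b': 0 ⇒ 0;  out={3}∪out(0)={3}
  fail(2) 'dc': from fail(1)=0 chase 'c': 0 ⇒ 5;  out=∅∪out(5)=∅
  fail(6) 'cc': from fail(5)=0 chase 'c': 0 ⇒ 5;  out=∅∪out(5)=∅
  fail(9) 'ab': from fail(8)=0 chase 'b': 0 ⇒ 11;  out=∅∪out(11)={3}
  fail(12) 'bb': from fail(11)=0 chase 'b': 0 ⇒ 11;  out={4}∪out(11)={3,4}
  fail(3) 'dcc': from fail(2)=5 chase 'c': 5 ⇒ 6;  out=∅∪out(6)=∅
  fail(7) 'ccb': from fail(6)=5 chase 'b': 5→0 ⇒ 11;  out={1}∪out(11)={1,3}
  fail(10) 'abb': from fail(9)=11 chase 'b': 11 ⇒ 12;  out={2}∪out(12)={2,3,4}
  fail(4) 'dccb': from fail(3)=6 chase 'b': 6 ⇒ 7;  out={0}∪out(7)={0,1,3}

Scan:
[0] read 'b'  n0⇒n11  emit P3@[0:0]
[1] read 'b'  n11⇒n12  emit P3@[1:1],P4@[0:1]
[2] read 'b'  n12⇒n12 (via fail)  emit P3@[2:2],P4@[1:2]
[3] read 'a'  n12⇒n8 (via fail)
[4] read 'b'  n8⇒n9  emit P3@[4:4]
[5] read 'b'  n9⇒n10  emit P2@[3:5],P3@[5:5],P4@[4:5]
[6] read 'a'  n10⇒n8 (via fail)
[7] read 'b'  n8⇒n9  emit P3@[7:7]
[8] read 'b'  n9⇒n10  emit P2@[6:8],P3@[8:8],P4@[7:8]
[9] read 'b'  n10⇒n12 (via fail)  emit P3@[9:9],P4@[8:9]
[10] read 'b'  n12⇒n12 (via fail)  emit P3@[10:10],P4@[9:10]
[11] read 'b'  n12⇒n12 (via fail)  emit P3@[11:11],P4@[10:11]
[12] read 'b'  n12⇒n12 (via fail)  emit P3@[12:12],P4@[11:12]
[13] read 'a'  n12⇒n8 (via fail)
[14] read 'd'  n8⇒n1 (via fail)
[15] read 'd'  n1⇒n1 (via fail)
[16] read 'a'  n1⇒n8 (via fail)
[17] read 'c'  n8⇒n5 (via fail)
[18] read 'b'  n5⇒n11 (via fail)  emit P3@[18:18]
[19] read 'b'  n11⇒n12  emit P3@[19:19],P4@[18:19]
[20] read 'd'  n12⇒n1 (via fail)
[21] read 'c'  n1⇒n2
[22] read 'c'  n2⇒n3
[23] read 'b'  n3⇒n4  emit P0@[20:23],P1@[21:23],P3@[23:23]
[24] read 'd'  n4⇒n1 (via fail)
[25] read 'c'  n1⇒n2
[26] read 'c'  n2⇒n3
[27] read 'b'  n3⇒n4  emit P0@[24:27],P1@[25:27],P3@[27:27]
[28] read 'b'  n4⇒n12 (via fail)  emit P3@[28:28],P4@[27:28]
[29] read 'b'  n12⇒n12 (via fail)  emit P3@[29:29],P4@[28:29]
[30] read 'd'  n12⇒n1 (via fail)
[31] read 'c'  n1⇒n2
[32] read 'c'  n2⇒n3
[33] read 'b'  n3⇒n4  emit P0@[30:33],P1@[31:33],P3@[33:33]
[34] read 'd'  n4⇒n1 (via fail)
[35] read 'c'  n1⇒n2
[36] read 'c'  n2⇒n3
[37] read 'b'  n3⇒n4  emit P0@[34:37],P1@[35:37],P3@[37:37]
[38] read 'b'  n4⇒n12 (via fail)  emit P3@[38:38],P4@[37:38]
[39] read 'd'  n12⇒n1 (via fail)
[40] read 'c'  n1⇒n2
[41] read 'c'  n2⇒n3
[42] read 'b'  n3⇒n4  emit P0@[39:42],P1@[40:42],P3@[42:42]
[43] read 'd'  n4⇒n1 (via fail)
[44] read 'c'  n1⇒n2
[45] read 'b'  n2⇒n11 (via fail)  emit P3@[45:45]
[46] read 'b'  n11⇒n12  emit P3@[46:46],P4@[45:46]
[47] read 'c'  n12⇒n5 (via fail)
[48] read 'b'  n5⇒n11 (via fail)  emit P3@[48:48]
[49] read 'c'  n11⇒n5 (via fail)
[50] read 'c'  n5⇒n6

Matches: [[0,3],[1,3],[1,4],[2,3],[2,4],[4,3],[5,2],[5,3],[5,4],[7,3],[8,2],[8,3],[8,4],[9,3],[9,4],[10,3],[10,4],[11,3],[11,4],[12,3],[12,4],[18,3],[19,3],[19,4],[23,0],[23,1],[23,3],[27,0],[27,1],[27,3],[28,3],[28,4],[29,3],[29,4],[33,0],[33,1],[33,3],[37,0],[37,1],[37,3],[38,3],[38,4],[42,0],[42,1],[42,3],[45,3],[46,3],[46,4],[48,3]]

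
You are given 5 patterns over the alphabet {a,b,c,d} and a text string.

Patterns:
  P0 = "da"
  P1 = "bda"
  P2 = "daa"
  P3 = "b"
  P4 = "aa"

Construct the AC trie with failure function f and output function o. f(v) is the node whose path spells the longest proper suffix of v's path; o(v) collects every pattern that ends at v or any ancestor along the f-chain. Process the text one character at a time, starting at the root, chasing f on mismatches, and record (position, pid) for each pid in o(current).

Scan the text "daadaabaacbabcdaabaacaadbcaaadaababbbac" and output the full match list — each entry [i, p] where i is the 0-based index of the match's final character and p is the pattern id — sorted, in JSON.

Build automaton:
Trie (insert patterns):
  n0 'ε': a→7 b→3 d→1
  n1 'd': a→2
  n2 'da': a→6  [P0 ends]
  n3 'b': d→4  [P3 ends]
  n4 'bd': a→5
  n5 'bda': ·  [P1 ends]
  n6 'daa': ·  [P2 ends]
  n7 'a': a→8
  n8 'aa': ·  [P4 ends]

BFS fail/out derivation:
  n1('d'): parent n0 fail=0; on 'd' 0 → fail=0;  out ∅∪∅=∅
  n3('b'): parent n0 fail=0; on 'b' 0 → fail=0;  out {3}∪∅={3}
  n7('a'): parent n0 fail=0; on 'a' 0 → fail=0;  out ∅∪∅=∅
  n2('da'): parent n1 fail=0; on 'a' 0 → fail=7;  out {0}∪∅={0}
  n4('bd'): parent n3 fail=0; on 'd' 0 → fail=1;  out ∅∪∅=∅
  n8('aa'): parent n7 fail=0; on 'a' 0 → fail=7;  out {4}∪∅={4}
  n5('bda'): parent n4 fail=1; on 'a' 1 → fail=2;  out {1}∪{0}={0,1}
  n6('daa'): parent n2 fail=7; on 'a' 7 → fail=8;  out {2}∪{4}={2,4}

Scan:
pos 0 'd': at 1
pos 1 'a': at 2  → match P0@[0:1]
pos 2 'a': at 6  → match P2@[0:2],P4@[1:2]
pos 3 'd': at 1 (via fail)
pos 4 'a': at 2  → match P0@[3:4]
pos 5 'a': at 6  → match P2@[3:5],P4@[4:5]
pos 6 'b': at 3 (via fail)  → match P3@[6:6]
pos 7 'a': at 7 (via fail)
pos 8 'a': at 8  → match P4@[7:8]
pos 9 'c': at 0 (via fail)
pos 10 'b': at 3  → match P3@[10:10]
pos 11 'a': at 7 (via fail)
pos 12 'b': at 3 (via fail)  → match P3@[12:12]
pos 13 'c': at 0 (via fail)
pos 14 'd': at 1
pos 15 'a': at 2  → match P0@[14:15]
pos 16 'a': at 6  → match P2@[14:16],P4@[15:16]
pos 17 'b': at 3 (via fail)  → match P3@[17:17]
pos 18 'a': at 7 (via fail)
pos 19 'a': at 8  → match P4@[18:19]
pos 20 'c': at 0 (via fail)
pos 21 'a': at 7
pos 22 'a': at 8  → match P4@[21:22]
pos 23 'd': at 1 (via fail)
pos 24 'b': at 3 (via fail)  → match P3@[24:24]
pos 25 'c': at 0 (via fail)
pos 26 'a': at 7
pos 27 'a': at 8  → match P4@[26:27]
pos 28 'a': at 8 (via fail)  → match P4@[27:28]
pos 29 'd': at 1 (via fail)
pos 30 'a': at 2  → match P0@[29:30]
pos 31 'a': at 6  → match P2@[29:31],P4@[30:31]
pos 32 'b': at 3 (via fail)  → match P3@[32:32]
pos 33 'a': at 7 (via fail)
pos 34 'b': at 3 (via fail)  → match P3@[34:34]
pos 35 'b': at 3 (via fail)  → match P3@[35:35]
pos 36 'b': at 3 (via fail)  → match P3@[36:36]
pos 37 'a': at 7 (via fail)
pos 38 'c': at 0 (via fail)

Matches: [[1,0],[2,2],[2,4],[4,0],[5,2],[5,4],[6,3],[8,4],[10,3],[12,3],[15,0],[16,2],[16,4],[17,3],[19,4],[22,4],[24,3],[27,4],[28,4],[30,0],[31,2],[31,4],[32,3],[34,3],[35,3],[36,3]]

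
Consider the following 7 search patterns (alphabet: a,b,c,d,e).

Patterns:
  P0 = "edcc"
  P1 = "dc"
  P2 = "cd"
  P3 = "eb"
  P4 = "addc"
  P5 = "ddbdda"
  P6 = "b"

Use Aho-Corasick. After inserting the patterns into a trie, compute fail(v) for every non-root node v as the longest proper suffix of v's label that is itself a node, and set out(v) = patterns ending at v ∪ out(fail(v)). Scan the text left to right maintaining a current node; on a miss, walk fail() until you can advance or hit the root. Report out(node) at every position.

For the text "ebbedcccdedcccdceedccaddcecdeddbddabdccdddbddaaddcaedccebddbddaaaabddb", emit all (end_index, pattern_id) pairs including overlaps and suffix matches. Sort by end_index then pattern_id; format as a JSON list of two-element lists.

Construct AC machine:
Trie nodes:
  0='ε' goto a→10 b→19 c→7 d→5 e→1
  1='e' goto b→9 d→2
  2='ed' goto c→3
  3='edc' goto c→4
  4='edcc' goto ·  [P0 ends]
  5='d' goto c→6 d→14
  6='dc' goto ·  [P1 ends]
  7='c' goto d→8
  8='cd' goto ·  [P2 ends]
  9='eb' goto ·  [P3 ends]
  10='a' goto d→11
  11='ad' goto d→12
  12='add' goto c→13
  13='addc' goto ·  [P4 ends]
  14='dd' goto b→15
  15='ddb' goto d→16
  16='ddbd' goto d→17
  17='ddbdd' goto a→18
  18='ddbdda' goto ·  [P5 ends]
  19='b' goto ·  [P6 ends]

BFS fail/out derivation:
  n1('e'): parent n0 fail=0; on 'e' 0 → fail=0;  out ∅∪∅=∅
  n5('d'): parent n0 fail=0; on 'd' 0 → fail=0;  out ∅∪∅=∅
  n7('c'): parent n0 fail=0; on 'c' 0 → fail=0;  out ∅∪∅=∅
  n10('a'): parent n0 fail=0; on 'a' 0 → fail=0;  out ∅∪∅=∅
  n19('b'): parent n0 fail=0; on 'b' 0 → fail=0;  out {6}∪∅={6}
  n2('ed'): parent n1 fail=0; on 'd' 0 → fail=5;  out ∅∪∅=∅
  n6('dc'): parent n5 fail=0; on 'c' 0 → fail=7;  out {1}∪∅={1}
  n8('cd'): parent n7 fail=0; on 'd' 0 → fail=5;  out {2}∪∅={2}
  n9('eb'): parent n1 fail=0; on 'b' 0 → fail=19;  out {3}∪{6}={3,6}
  n11('ad'): parent n10 fail=0; on 'd' 0 → fail=5;  out ∅∪∅=∅
  n14('dd'): parent n5 fail=0; on 'd' 0 → fail=5;  out ∅∪∅=∅
  n3('edc'): parent n2 fail=5; on 'c' 5 → fail=6;  out ∅∪{1}={1}
  n12('add'): parent n11 fail=5; on 'd' 5 → fail=14;  out ∅∪∅=∅
  n15('ddb'): parent n14 fail=5; on 'b' 5→0 → fail=19;  out ∅∪{6}={6}
  n4('edcc'): parent n3 fail=6; on 'c' 6→7→0 → fail=7;  out {0}∪∅={0}
  n13('addc'): parent n12 fail=14; on 'c' 14→5 → fail=6;  out {4}∪{1}={1,4}
  n16('ddbd'): parent n15 fail=19; on 'd' 19→0 → fail=5;  out ∅∪∅=∅
  n17('ddbdd'): parent n16 fail=5; on 'd' 5 → fail=14;  out ∅∪∅=∅
  n18('ddbdda'): parent n17 fail=14; on 'a' 14→5→0 → fail=10;  out {5}∪∅={5}

Scan:
pos 0 'e': at 1
pos 1 'b': at 9  emit P3@[0:1],P6@[1:1]
pos 2 'b': at 19 (via fail)  emit P6@[2:2]
pos 3 'e': at 1 (via fail)
pos 4 'd': at 2
pos 5 'c': at 3  emit P1@[4:5]
pos 6 'c': at 4  emit P0@[3:6]
pos 7 'c': at 7 (via fail)
pos 8 'd': at 8  emit P2@[7:8]
pos 9 'e': at 1 (via fail)
pos 10 'd': at 2
pos 11 'c': at 3  emit P1@[10:11]
pos 12 'c': at 4  emit P0@[9:12]
pos 13 'c': at 7 (via fail)
pos 14 'd': at 8  emit P2@[13:14]
pos 15 'c': at 6 (via fail)  emit P1@[14:15]
pos 16 'e': at 1 (via fail)
pos 17 'e': at 1 (via fail)
pos 18 'd': at 2
pos 19 'c': at 3  emit P1@[18:19]
pos 20 'c': at 4  emit P0@[17:20]
pos 21 'a': at 10 (via fail)
pos 22 'd': at 11
pos 23 'd': at 12
pos 24 'c': at 13  emit P1@[23:24],P4@[21:24]
pos 25 'e': at 1 (via fail)
pos 26 'c': at 7 (via fail)
pos 27 'd': at 8  emit P2@[26:27]
pos 28 'e': at 1 (via fail)
pos 29 'd': at 2
pos 30 'd': at 14 (via fail)
pos 31 'b': at 15  emit P6@[31:31]
pos 32 'd': at 16
pos 33 'd': at 17
pos 34 'a': at 18  emit P5@[29:34]
pos 35 'b': at 19 (via fail)  emit P6@[35:35]
pos 36 'd': at 5 (via fail)
pos 37 'c': at 6  emit P1@[36:37]
pos 38 'c': at 7 (via fail)
pos 39 'd': at 8  emit P2@[38:39]
pos 40 'd': at 14 (via fail)
pos 41 'd': at 14 (via fail)
pos 42 'b': at 15  emit P6@[42:42]
pos 43 'd': at 16
pos 44 'd': at 17
pos 45 'a': at 18  emit P5@[40:45]
pos 46 'a': at 10 (via fail)
pos 47 'd': at 11
pos 48 'd': at 12
pos 49 'c': at 13  emit P1@[48:49],P4@[46:49]
pos 50 'a': at 10 (via fail)
pos 51 'e': at 1 (via fail)
pos 52 'd': at 2
pos 53 'c': at 3  emit P1@[52:53]
pos 54 'c': at 4  emit P0@[51:54]
pos 55 'e': at 1 (via fail)
pos 56 'b': at 9  emit P3@[55:56],P6@[56:56]
pos 57 'd': at 5 (via fail)
pos 58 'd': at 14
pos 59 'b': at 15  emit P6@[59:59]
pos 60 'd': at 16
pos 61 'd': at 17
pos 62 'a': at 18  emit P5@[57:62]
pos 63 'a': at 10 (via fail)
pos 64 'a': at 10 (via fail)
pos 65 'a': at 10 (via fail)
pos 66 'b': at 19 (via fail)  emit P6@[66:66]
pos 67 'd': at 5 (via fail)
pos 68 'd': at 14
pos 69 'b': at 15  emit P6@[69:69]

All matches (sorted): [[1,3],[1,6],[2,6],[5,1],[6,0],[8,2],[11,1],[12,0],[14,2],[15,1],[19,1],[20,0],[24,1],[24,4],[27,2],[31,6],[34,5],[35,6],[37,1],[39,2],[42,6],[45,5],[49,1],[49,4],[53,1],[54,0],[56,3],[56,6],[59,6],[62,5],[66,6],[69,6]]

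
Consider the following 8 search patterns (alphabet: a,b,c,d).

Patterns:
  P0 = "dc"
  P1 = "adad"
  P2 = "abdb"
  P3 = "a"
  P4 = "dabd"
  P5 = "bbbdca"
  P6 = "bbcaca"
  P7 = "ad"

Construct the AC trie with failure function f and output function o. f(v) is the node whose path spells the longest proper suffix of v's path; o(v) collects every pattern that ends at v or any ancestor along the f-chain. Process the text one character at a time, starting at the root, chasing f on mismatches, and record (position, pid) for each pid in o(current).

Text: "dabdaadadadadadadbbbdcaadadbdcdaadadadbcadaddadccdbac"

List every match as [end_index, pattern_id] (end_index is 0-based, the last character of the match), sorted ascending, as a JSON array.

Construct AC machine:
Trie (insert patterns):
  n0 'ε': a→3 b→13 d→1
  n1 'd': a→10 c→2
  n2 'dc': ·  ←P0
  n3 'a': b→7 d→4  ←P3
  n4 'ad': a→5  ←P7
  n5 'ada': d→6
  n6 'adad': ·  ←P1
  n7 'ab': d→8
  n8 'abd': b→9
  n9 'abdb': ·  ←P2
  n10 'da': b→11
  n11 'dab': d→12
  n12 'dabd': ·  ←P4
  n13 'b': b→14
  n14 'bb': b→15 c→19
  n15 'bbb': d→16
  n16 'bbbd': c→17
  n17 'bbbdc': a→18
  n18 'bbbdca': ·  ←P5
  n19 'bbc': a→20
  n20 'bbca': c→21
  n21 'bbcac': a→22
  n22 'bbcaca': ·  ←P6

Failure links (BFS by depth):
  fail(1) 'd': from fail(0)=0 chase 'd': 0 ⇒ 0;  out=∅∪out(0)=∅
  fail(3) 'a': from fail(0)=0 chase 'a': 0 ⇒ 0;  out={3}∪out(0)={3}
  fail(13) 'b': from fail(0)=0 chase 'b': 0 ⇒ 0;  out=∅∪out(0)=∅
  fail(2) 'dc': from fail(1)=0 chase 'c': 0 ⇒ 0;  out={0}∪out(0)={0}
  fail(4) 'ad': from fail(3)=0 chase 'd': 0 ⇒ 1;  out={7}∪out(1)={7}
  fail(7) 'ab': from fail(3)=0 chase 'b': 0 ⇒ 13;  out=∅∪out(13)=∅
  fail(10) 'da': from fail(1)=0 chase 'a': 0 ⇒ 3;  out=∅∪out(3)={3}
  fail(14) 'bb': from fail(13)=0 chase 'b': 0 ⇒ 13;  out=∅∪out(13)=∅
  fail(5) 'ada': from fail(4)=1 chase 'a': 1 ⇒ 10;  out=∅∪out(10)={3}
  fail(8) 'abd': from fail(7)=13 chase 'd': 13→0 ⇒ 1;  out=∅∪out(1)=∅
  fail(11) 'dab': from fail(10)=3 chase 'b': 3 ⇒ 7;  out=∅∪out(7)=∅
  fail(15) 'bbb': from fail(14)=13 chase 'b': 13 ⇒ 14;  out=∅∪out(14)=∅
  fail(19) 'bbc': from fail(14)=13 chase 'c': 13→0 ⇒ 0;  out=∅∪out(0)=∅
  fail(6) 'adad': from fail(5)=10 chase 'd': 10→3 ⇒ 4;  out={1}∪out(4)={1,7}
  fail(9) 'abdb': from fail(8)=1 chase 'b': 1→0 ⇒ 13;  out={2}∪out(13)={2}
  fail(12) 'dabd': from fail(11)=7 chase 'd': 7 ⇒ 8;  out={4}∪out(8)={4}
  fail(16) 'bbbd': from fail(15)=14 chase 'd': 14→13→0 ⇒ 1;  out=∅∪out(1)=∅
  fail(20) 'bbca': from fail(19)=0 chase 'a': 0 ⇒ 3;  out=∅∪out(3)={3}
  fail(17) 'bbbdc': from fail(16)=1 chase 'c': 1 ⇒ 2;  out=∅∪out(2)={0}
  fail(21) 'bbcac': from fail(20)=3 chase 'c': 3→0 ⇒ 0;  out=∅∪out(0)=∅
  fail(18) 'bbbdca': from fail(17)=2 chase 'a': 2→0 ⇒ 3;  out={5}∪out(3)={3,5}
  fail(22) 'bbcaca': from fail(21)=0 chase 'a': 0 ⇒ 3;  out={6}∪out(3)={3,6}

Text stream:
i=0 'd': node 0→1
i=1 'a': node 1→10  ** P3@[1:1]
i=2 'b': node 10→11
i=3 'd': node 11→12  ** P4@[0:3]
i=4 'a': node 12→10 (via fail)  ** P3@[4:4]
i=5 'a': node 10→3 (via fail)  ** P3@[5:5]
i=6 'd': node 3→4  ** P7@[5:6]
i=7 'a': node 4→5  ** P3@[7:7]
i=8 'd': node 5→6  ** P1@[5:8],P7@[7:8]
i=9 'a': node 6→5 (via fail)  ** P3@[9:9]
i=10 'd': node 5→6  ** P1@[7:10],P7@[9:10]
i=11 'a': node 6→5 (via fail)  ** P3@[11:11]
i=12 'd': node 5→6  ** P1@[9:12],P7@[11:12]
i=13 'a': node 6→5 (via fail)  ** P3@[13:13]
i=14 'd': node 5→6  ** P1@[11:14],P7@[13:14]
i=15 'a': node 6→5 (via fail)  ** P3@[15:15]
i=16 'd': node 5→6  ** P1@[13:16],P7@[15:16]
i=17 'b': node 6→13 (via fail)
i=18 'b': node 13→14
i=19 'b': node 14→15
i=20 'd': node 15→16
i=21 'c': node 16→17  ** P0@[20:21]
i=22 'a': node 17→18  ** P3@[22:22],P5@[17:22]
i=23 'a': node 18→3 (via fail)  ** P3@[23:23]
i=24 'd': node 3→4  ** P7@[23:24]
i=25 'a': node 4→5  ** P3@[25:25]
i=26 'd': node 5→6  ** P1@[23:26],P7@[25:26]
i=27 'b': node 6→13 (via fail)
i=28 'd': node 13→1 (via fail)
i=29 'c': node 1→2  ** P0@[28:29]
i=30 'd': node 2→1 (via fail)
i=31 'a': node 1→10  ** P3@[31:31]
i=32 'a': node 10→3 (via fail)  ** P3@[32:32]
i=33 'd': node 3→4  ** P7@[32:33]
i=34 'a': node 4→5  ** P3@[34:34]
i=35 'd': node 5→6  ** P1@[32:35],P7@[34:35]
i=36 'a': node 6→5 (via fail)  ** P3@[36:36]
i=37 'd': node 5→6  ** P1@[34:37],P7@[36:37]
i=38 'b': node 6→13 (via fail)
i=39 'c': node 13→0 (via fail)
i=40 'a': node 0→3  ** P3@[40:40]
i=41 'd': node 3→4  ** P7@[40:41]
i=42 'a': node 4→5  ** P3@[42:42]
i=43 'd': node 5→6  ** P1@[40:43],P7@[42:43]
i=44 'd': node 6→1 (via fail)
i=45 'a': node 1→10  ** P3@[45:45]
i=46 'd': node 10→4 (via fail)  ** P7@[45:46]
i=47 'c': node 4→2 (via fail)  ** P0@[46:47]
i=48 'c': node 2→0 (via fail)
i=49 'd': node 0→1
i=50 'b': node 1→13 (via fail)
i=51 'a': node 13→3 (via fail)  ** P3@[51:51]
i=52 'c': node 3→0 (via fail)

Matches: [[1,3],[3,4],[4,3],[5,3],[6,7],[7,3],[8,1],[8,7],[9,3],[10,1],[10,7],[11,3],[12,1],[12,7],[13,3],[14,1],[14,7],[15,3],[16,1],[16,7],[21,0],[22,3],[22,5],[23,3],[24,7],[25,3],[26,1],[26,7],[29,0],[31,3],[32,3],[33,7],[34,3],[35,1],[35,7],[36,3],[37,1],[37,7],[40,3],[41,7],[42,3],[43,1],[43,7],[45,3],[46,7],[47,0],[51,3]]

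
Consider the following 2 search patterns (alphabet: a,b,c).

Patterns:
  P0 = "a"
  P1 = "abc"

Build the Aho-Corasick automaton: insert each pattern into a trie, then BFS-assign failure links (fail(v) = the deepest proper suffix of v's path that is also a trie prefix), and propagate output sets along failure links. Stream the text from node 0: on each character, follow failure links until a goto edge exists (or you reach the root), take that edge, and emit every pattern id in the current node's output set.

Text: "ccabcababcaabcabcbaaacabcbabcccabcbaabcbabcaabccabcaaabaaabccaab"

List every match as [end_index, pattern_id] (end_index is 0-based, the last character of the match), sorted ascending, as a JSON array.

Build:
Trie nodes:
  n0 'ε': a→1
  n1 'a': b→2  [P0 ends]
  n2 'ab': c→3
  n3 'abc': ·  [P1 ends]

Failure links (BFS by depth):
  fail(1) 'a': from fail(0)=0 chase 'a': 0 ⇒ 0;  out={0}∪out(0)={0}
  fail(2) 'ab': from fail(1)=0 chase 'b': 0 ⇒ 0;  out=∅∪out(0)=∅
  fail(3) 'abc': from fail(2)=0 chase 'c': 0 ⇒ 0;  out={1}∪out(0)={1}

Run:
[0] read 'c'  n0⇒n0
[1] read 'c'  n0⇒n0
[2] read 'a'  n0⇒n1  → match P0@[2:2]
[3] read 'b'  n1⇒n2
[4] read 'c'  n2⇒n3  → match P1@[2:4]
[5] read 'a'  n3⇒n1 ·f  → match P0@[5:5]
[6] read 'b'  n1⇒n2
[7] read 'a'  n2⇒n1 ·f  → match P0@[7:7]
[8] read 'b'  n1⇒n2
[9] read 'c'  n2⇒n3  → match P1@[7:9]
[10] read 'a'  n3⇒n1 ·f  → match P0@[10:10]
[11] read 'a'  n1⇒n1 ·f  → match P0@[11:11]
[12] read 'b'  n1⇒n2
[13] read 'c'  n2⇒n3  → match P1@[11:13]
[14] read 'a'  n3⇒n1 ·f  → match P0@[14:14]
[15] read 'b'  n1⇒n2
[16] read 'c'  n2⇒n3  → match P1@[14:16]
[17] read 'b'  n3⇒n0 ·f
[18] read 'a'  n0⇒n1  → match P0@[18:18]
[19] read 'a'  n1⇒n1 ·f  → match P0@[19:19]
[20] read 'a'  n1⇒n1 ·f  → match P0@[20:20]
[21] read 'c'  n1⇒n0 ·f
[22] read 'a'  n0⇒n1  → match P0@[22:22]
[23] read 'b'  n1⇒n2
[24] read 'c'  n2⇒n3  → match P1@[22:24]
[25] read 'b'  n3⇒n0 ·f
[26] read 'a'  n0⇒n1  → match P0@[26:26]
[27] read 'b'  n1⇒n2
[28] read 'c'  n2⇒n3  → match P1@[26:28]
[29] read 'c'  n3⇒n0 ·f
[30] read 'c'  n0⇒n0
[31] read 'a'  n0⇒n1  → match P0@[31:31]
[32] read 'b'  n1⇒n2
[33] read 'c'  n2⇒n3  → match P1@[31:33]
[34] read 'b'  n3⇒n0 ·f
[35] read 'a'  n0⇒n1  → match P0@[35:35]
[36] read 'a'  n1⇒n1 ·f  → match P0@[36:36]
[37] read 'b'  n1⇒n2
[38] read 'c'  n2⇒n3  → match P1@[36:38]
[39] read 'b'  n3⇒n0 ·f
[40] read 'a'  n0⇒n1  → match P0@[40:40]
[41] read 'b'  n1⇒n2
[42] read 'c'  n2⇒n3  → match P1@[40:42]
[43] read 'a'  n3⇒n1 ·f  → match P0@[43:43]
[44] read 'a'  n1⇒n1 ·f  → match P0@[44:44]
[45] read 'b'  n1⇒n2
[46] read 'c'  n2⇒n3  → match P1@[44:46]
[47] read 'c'  n3⇒n0 ·f
[48] read 'a'  n0⇒n1  → match P0@[48:48]
[49] read 'b'  n1⇒n2
[50] read 'c'  n2⇒n3  → match P1@[48:50]
[51] read 'a'  n3⇒n1 ·f  → match P0@[51:51]
[52] read 'a'  n1⇒n1 ·f  → match P0@[52:52]
[53] read 'a'  n1⇒n1 ·f  → match P0@[53:53]
[54] read 'b'  n1⇒n2
[55] read 'a'  n2⇒n1 ·f  → match P0@[55:55]
[56] read 'a'  n1⇒n1 ·f  → match P0@[56:56]
[57] read 'a'  n1⇒n1 ·f  → match P0@[57:57]
[58] read 'b'  n1⇒n2
[59] read 'c'  n2⇒n3  → match P1@[57:59]
[60] read 'c'  n3⇒n0 ·f
[61] read 'a'  n0⇒n1  → match P0@[61:61]
[62] read 'a'  n1⇒n1 ·f  → match P0@[62:62]
[63] read 'b'  n1⇒n2

All matches (sorted): [[2,0],[4,1],[5,0],[7,0],[9,1],[10,0],[11,0],[13,1],[14,0],[16,1],[18,0],[19,0],[20,0],[22,0],[24,1],[26,0],[28,1],[31,0],[33,1],[35,0],[36,0],[38,1],[40,0],[42,1],[43,0],[44,0],[46,1],[48,0],[50,1],[51,0],[52,0],[53,0],[55,0],[56,0],[57,0],[59,1],[61,0],[62,0]]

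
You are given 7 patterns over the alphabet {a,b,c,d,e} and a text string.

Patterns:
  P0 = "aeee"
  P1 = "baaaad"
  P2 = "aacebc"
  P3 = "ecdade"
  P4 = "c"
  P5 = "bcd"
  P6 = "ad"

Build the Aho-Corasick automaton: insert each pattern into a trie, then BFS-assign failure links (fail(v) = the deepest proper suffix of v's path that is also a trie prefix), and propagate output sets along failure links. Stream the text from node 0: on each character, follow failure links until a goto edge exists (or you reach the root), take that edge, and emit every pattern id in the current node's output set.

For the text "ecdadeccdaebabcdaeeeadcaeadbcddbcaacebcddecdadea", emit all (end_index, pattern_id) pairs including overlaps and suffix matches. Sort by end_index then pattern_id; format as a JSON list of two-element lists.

Build automaton:
Trie (insert patterns):
  0='ε' goto a→1 b→5 c→22 e→16
  1='a' goto a→11 d→25 e→2
  2='ae' goto e→3
  3='aee' goto e→4
  4='aeee' goto ·  [P0 ends]
  5='b' goto a→6 c→23
  6='ba' goto a→7
  7='baa' goto a→8
  8='baaa' goto a→9
  9='baaaa' goto d→10
  10='baaaad' goto ·  [P1 ends]
  11='aa' goto c→12
  12='aac' goto e→13
  13='aace' goto b→14
  14='aaceb' goto c→15
  15='aacebc' goto ·  [P2 ends]
  16='e' goto c→17
  17='ec' goto d→18
  18='ecd' goto a→19
  19='ecda' goto d→20
  20='ecdad' goto e→21
  21='ecdade' goto ·  [P3 ends]
  22='c' goto ·  [P4 ends]
  23='bc' goto d→24
  24='bcd' goto ·  [P5 ends]
  25='ad' goto ·  [P6 ends]

Failure links (BFS by depth):
  fail(1) 'a': from fail(0)=0 chase 'a': 0 ⇒ 0;  out=∅∪out(0)=∅
  fail(5) 'b': from fail(0)=0 chase 'b': 0 ⇒ 0;  out=∅∪out(0)=∅
  fail(16) 'e': from fail(0)=0 chase 'e': 0 ⇒ 0;  out=∅∪out(0)=∅
  fail(22) 'c': from fail(0)=0 chase 'c': 0 ⇒ 0;  out={4}∪out(0)={4}
  fail(2) 'ae': from fail(1)=0 chase 'e': 0 ⇒ 16;  out=∅∪out(16)=∅
  fail(6) 'ba': from fail(5)=0 chase 'a': 0 ⇒ 1;  out=∅∪out(1)=∅
  fail(11) 'aa': from fail(1)=0 chase 'a': 0 ⇒ 1;  out=∅∪out(1)=∅
  fail(17) 'ec': from fail(16)=0 chase 'c': 0 ⇒ 22;  out=∅∪out(22)={4}
  fail(23) 'bc': from fail(5)=0 chase 'c': 0 ⇒ 22;  out=∅∪out(22)={4}
  fail(25) 'ad': from fail(1)=0 chase 'd': 0 ⇒ 0;  out={6}∪out(0)={6}
  fail(3) 'aee': from fail(2)=16 chase 'e': 16→0 ⇒ 16;  out=∅∪out(16)=∅
  fail(7) 'baa': from fail(6)=1 chase 'a': 1 ⇒ 11;  out=∅∪out(11)=∅
  fail(12) 'aac': from fail(11)=1 chase 'c': 1→0 ⇒ 22;  out=∅∪out(22)={4}
  fail(18) 'ecd': from fail(17)=22 chase 'd': 22→0 ⇒ 0;  out=∅∪out(0)=∅
  fail(24) 'bcd': from fail(23)=22 chase 'd': 22→0 ⇒ 0;  out={5}∪out(0)={5}
  fail(4) 'aeee': from fail(3)=16 chase 'e': 16→0 ⇒ 16;  out={0}∪out(16)={0}
  fail(8) 'baaa': from fail(7)=11 chase 'a': 11→1 ⇒ 11;  out=∅∪out(11)=∅
  fail(13) 'aace': from fail(12)=22 chase 'e': 22→0 ⇒ 16;  out=∅∪out(16)=∅
  fail(19) 'ecda': from fail(18)=0 chase 'a': 0 ⇒ 1;  out=∅∪out(1)=∅
  fail(9) 'baaaa': from fail(8)=11 chase 'a': 11→1 ⇒ 11;  out=∅∪out(11)=∅
  fail(14) 'aaceb': from fail(13)=16 chase 'b': 16→0 ⇒ 5;  out=∅∪out(5)=∅
  fail(20) 'ecdad': from fail(19)=1 chase 'd': 1 ⇒ 25;  out=∅∪out(25)={6}
  fail(10) 'baaaad': from fail(9)=11 chase 'd': 11→1 ⇒ 25;  out={1}∪out(25)={1,6}
  fail(15) 'aacebc': from fail(14)=5 chase 'c': 5 ⇒ 23;  out={2}∪out(23)={2,4}
  fail(21) 'ecdade': from fail(20)=25 chase 'e': 25→0 ⇒ 16;  out={3}∪out(16)={3}

Text stream:
i=0 'e': node 0→16
i=1 'c': node 16→17  ** P4@[1:1]
i=2 'd': node 17→18
i=3 'a': node 18→19
i=4 'd': node 19→20  ** P6@[3:4]
i=5 'e': node 20→21  ** P3@[0:5]
i=6 'c': node 21→17 ·f  ** P4@[6:6]
i=7 'c': node 17→22 ·f  ** P4@[7:7]
i=8 'd': node 22→0 ·f
i=9 'a': node 0→1
i=10 'e': node 1→2
i=11 'b': node 2→5 ·f
i=12 'a': node 5→6
i=13 'b': node 6→5 ·f
i=14 'c': node 5→23  ** P4@[14:14]
i=15 'd': node 23→24  ** P5@[13:15]
i=16 'a': node 24→1 ·f
i=17 'e': node 1→2
i=18 'e': node 2→3
i=19 'e': node 3→4  ** P0@[16:19]
i=20 'a': node 4→1 ·f
i=21 'd': node 1→25  ** P6@[20:21]
i=22 'c': node 25→22 ·f  ** P4@[22:22]
i=23 'a': node 22→1 ·f
i=24 'e': node 1→2
i=25 'a': node 2→1 ·f
i=26 'd': node 1→25  ** P6@[25:26]
i=27 'b': node 25→5 ·f
i=28 'c': node 5→23  ** P4@[28:28]
i=29 'd': node 23→24  ** P5@[27:29]
i=30 'd': node 24→0 ·f
i=31 'b': node 0→5
i=32 'c': node 5→23  ** P4@[32:32]
i=33 'a': node 23→1 ·f
i=34 'a': node 1→11
i=35 'c': node 11→12  ** P4@[35:35]
i=36 'e': node 12→13
i=37 'b': node 13→14
i=38 'c': node 14→15  ** P2@[33:38],P4@[38:38]
i=39 'd': node 15→24 ·f  ** P5@[37:39]
i=40 'd': node 24→0 ·f
i=41 'e': node 0→16
i=42 'c': node 16→17  ** P4@[42:42]
i=43 'd': node 17→18
i=44 'a': node 18→19
i=45 'd': node 19→20  ** P6@[44:45]
i=46 'e': node 20→21  ** P3@[41:46]
i=47 'a': node 21→1 ·f

Matches: [[1,4],[4,6],[5,3],[6,4],[7,4],[14,4],[15,5],[19,0],[21,6],[22,4],[26,6],[28,4],[29,5],[32,4],[35,4],[38,2],[38,4],[39,5],[42,4],[45,6],[46,3]]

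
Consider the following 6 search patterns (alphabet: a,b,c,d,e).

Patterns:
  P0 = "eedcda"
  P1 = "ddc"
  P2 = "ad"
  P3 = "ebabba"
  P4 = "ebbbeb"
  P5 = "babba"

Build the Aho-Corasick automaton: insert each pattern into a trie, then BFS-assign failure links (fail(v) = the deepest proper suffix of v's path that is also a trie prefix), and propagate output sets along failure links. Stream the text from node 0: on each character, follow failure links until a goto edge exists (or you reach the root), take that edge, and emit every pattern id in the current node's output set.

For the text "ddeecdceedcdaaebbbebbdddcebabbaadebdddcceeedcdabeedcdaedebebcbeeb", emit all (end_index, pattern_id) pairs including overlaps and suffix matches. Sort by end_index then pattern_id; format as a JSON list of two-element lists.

Build:
Trie nodes:
  n0 'ε': a→10 b→21 d→7 e→1
  n1 'e': b→12 e→2
  n2 'ee': d→3
  n3 'eed': c→4
  n4 'eedc': d→5
  n5 'eedcd': a→6
  n6 'eedcda': ·  [P0 ends]
  n7 'd': d→8
  n8 'dd': c→9
  n9 'ddc': ·  [P1 ends]
  n10 'a': d→11
  n11 'ad': ·  [P2 ends]
  n12 'eb': a→13 b→17
  n13 'eba': b→14
  n14 'ebab': b→15
  n15 'ebabb': a→16
  n16 'ebabba': ·  [P3 ends]
  n17 'ebb': b→18
  n18 'ebbb': e→19
  n19 'ebbbe': b→20
  n20 'ebbbeb': ·  [P4 ends]
  n21 'b': a→22
  n22 'ba': b→23
  n23 'bab': b→24
  n24 'babb': a→25
  n25 'babba': ·  [P5 ends]

BFS fail/out derivation:
  n1('e'): parent n0 fail=0; on 'e' 0 → fail=0;  out ∅∪∅=∅
  n7('d'): parent n0 fail=0; on 'd' 0 → fail=0;  out ∅∪∅=∅
  n10('a'): parent n0 fail=0; on 'a' 0 → fail=0;  out ∅∪∅=∅
  n21('b'): parent n0 fail=0; on 'b' 0 → fail=0;  out ∅∪∅=∅
  n2('ee'): parent n1 fail=0; on 'e' 0 → fail=1;  out ∅∪∅=∅
  n8('dd'): parent n7 fail=0; on 'd' 0 → fail=7;  out ∅∪∅=∅
  n11('ad'): parent n10 fail=0; on 'd' 0 → fail=7;  out {2}∪∅={2}
  n12('eb'): parent n1 fail=0; on 'b' 0 → fail=21;  out ∅∪∅=∅
  n22('ba'): parent n21 fail=0; on 'a' 0 → fail=10;  out ∅∪∅=∅
  n3('eed'): parent n2 fail=1; on 'd' 1→0 → fail=7;  out ∅∪∅=∅
  n9('ddc'): parent n8 fail=7; on 'c' 7→0 → fail=0;  out {1}∪∅={1}
  n13('eba'): parent n12 fail=21; on 'a' 21 → fail=22;  out ∅∪∅=∅
  n17('ebb'): parent n12 fail=21; on 'b' 21→0 → fail=21;  out ∅∪∅=∅
  n23('bab'): parent n22 fail=10; on 'b' 10→0 → fail=21;  out ∅∪∅=∅
  n4('eedc'): parent n3 fail=7; on 'c' 7→0 → fail=0;  out ∅∪∅=∅
  n14('ebab'): parent n13 fail=22; on 'b' 22 → fail=23;  out ∅∪∅=∅
  n18('ebbb'): parent n17 fail=21; on 'b' 21→0 → fail=21;  out ∅∪∅=∅
  n24('babb'): parent n23 fail=21; on 'b' 21→0 → fail=21;  out ∅∪∅=∅
  n5('eedcd'): parent n4 fail=0; on 'd' 0 → fail=7;  out ∅∪∅=∅
  n15('ebabb'): parent n14 fail=23; on 'b' 23 → fail=24;  out ∅∪∅=∅
  n19('ebbbe'): parent n18 fail=21; on 'e' 21→0 → fail=1;  out ∅∪∅=∅
  n25('babba'): parent n24 fail=21; on 'a' 21 → fail=22;  out {5}∪∅={5}
  n6('eedcda'): parent n5 fail=7; on 'a' 7→0 → fail=10;  out {0}∪∅={0}
  n16('ebabba'): parent n15 fail=24; on 'a' 24 → fail=25;  out {3}∪{5}={3,5}
  n20('ebbbeb'): parent n19 fail=1; on 'b' 1 → fail=12;  out {4}∪∅={4}

Run:
i=0 'd': node 0→7
i=1 'd': node 7→8
i=2 'e': node 8→1 (via fail)
i=3 'e': node 1→2
i=4 'c': node 2→0 (via fail)
i=5 'd': node 0→7
i=6 'c': node 7→0 (via fail)
i=7 'e': node 0→1
i=8 'e': node 1→2
i=9 'd': node 2→3
i=10 'c': node 3→4
i=11 'd': node 4→5
i=12 'a': node 5→6  ** P0@[7:12]
i=13 'a': node 6→10 (via fail)
i=14 'e': node 10→1 (via fail)
i=15 'b': node 1→12
i=16 'b': node 12→17
i=17 'b': node 17→18
i=18 'e': node 18→19
i=19 'b': node 19→20  ** P4@[14:19]
i=20 'b': node 20→17 (via fail)
i=21 'd': node 17→7 (via fail)
i=22 'd': node 7→8
i=23 'd': node 8→8 (via fail)
i=24 'c': node 8→9  ** P1@[22:24]
i=25 'e': node 9→1 (via fail)
i=26 'b': node 1→12
i=27 'a': node 12→13
i=28 'b': node 13→14
i=29 'b': node 14→15
i=30 'a': node 15→16  ** P3@[25:30],P5@[26:30]
i=31 'a': node 16→10 (via fail)
i=32 'd': node 10→11  ** P2@[31:32]
i=33 'e': node 11→1 (via fail)
i=34 'b': node 1→12
i=35 'd': node 12→7 (via fail)
i=36 'd': node 7→8
i=37 'd': node 8→8 (via fail)
i=38 'c': node 8→9  ** P1@[36:38]
i=39 'c': node 9→0 (via fail)
i=40 'e': node 0→1
i=41 'e': node 1→2
i=42 'e': node 2→2 (via fail)
i=43 'd': node 2→3
i=44 'c': node 3→4
i=45 'd': node 4→5
i=46 'a': node 5→6  ** P0@[41:46]
i=47 'b': node 6→21 (via fail)
i=48 'e': node 21→1 (via fail)
i=49 'e': node 1→2
i=50 'd': node 2→3
i=51 'c': node 3→4
i=52 'd': node 4→5
i=53 'a': node 5→6  ** P0@[48:53]
i=54 'e': node 6→1 (via fail)
i=55 'd': node 1→7 (via fail)
i=56 'e': node 7→1 (via fail)
i=57 'b': node 1→12
i=58 'e': node 12→1 (via fail)
i=59 'b': node 1→12
i=60 'c': node 12→0 (via fail)
i=61 'b': node 0→21
i=62 'e': node 21→1 (via fail)
i=63 'e': node 1→2
i=64 'b': node 2→12 (via fail)

Matches: [[12,0],[19,4],[24,1],[30,3],[30,5],[32,2],[38,1],[46,0],[53,0]]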